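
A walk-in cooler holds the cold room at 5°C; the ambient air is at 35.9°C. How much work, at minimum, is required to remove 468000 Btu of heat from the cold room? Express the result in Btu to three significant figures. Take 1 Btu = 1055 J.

In absolute terms T_C = 278.15 K and T_H = 309.05 K, so ΔT = 30.90 K.
The reversible limit is COP_R = T_C/ΔT = 9.002, so W_min = Q_C/COP = Q_C·ΔT/T_C.
W_min = 468000 × 30.90/278.15 = 51990 Btu.

52000 Btu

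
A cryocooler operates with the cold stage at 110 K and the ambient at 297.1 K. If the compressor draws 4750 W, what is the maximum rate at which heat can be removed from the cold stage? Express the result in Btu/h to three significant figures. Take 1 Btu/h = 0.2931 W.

The reservoir spacing is ΔT = 297.1 − 110 = 187.1 K.
COP_Carnot = T_C/ΔT = 110.00/187.1 = 0.5879.
Q̇_max = COP_Carnot × Ẇ = 0.5879 × 4750 W = 2793 W = 9528 Btu/h.

9530 Btu/h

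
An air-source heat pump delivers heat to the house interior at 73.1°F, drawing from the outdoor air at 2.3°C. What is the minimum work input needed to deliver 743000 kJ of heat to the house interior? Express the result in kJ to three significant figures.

In absolute terms T_C = 275.45 K and T_H = 295.98 K, so ΔT = 20.53 K.
The reversible limit is COP_HP = T_H/ΔT = 14.41, so W_min = Q_H/COP = Q_H·ΔT/T_H.
W_min = 743000 × 20.53/295.98 = 51540 kJ.

51500 kJ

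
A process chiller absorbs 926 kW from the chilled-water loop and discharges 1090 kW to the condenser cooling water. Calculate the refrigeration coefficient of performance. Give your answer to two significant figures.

5.6

The first law gives Q̇_H = Q̇_C + Ẇ, so the three rates are Q̇_C = 926.0, Q̇_H = 1090, Ẇ = 164.0 kW.
COP_R = Q̇_C/Ẇ = 926.0/164.0 = 5.646.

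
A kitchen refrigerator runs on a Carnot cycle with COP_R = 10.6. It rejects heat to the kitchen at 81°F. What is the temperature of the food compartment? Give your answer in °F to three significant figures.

For a Carnot refrigerator COP_R = T_C/(T_H − T_C), so T_C = COP·T_H/(1 + COP).
With T_H = 300.37 K, T_C = 10.6 × 300.37/11.60 = 274.48 K.
Converting, 274.48 K = 34.39°F.

34.4 °F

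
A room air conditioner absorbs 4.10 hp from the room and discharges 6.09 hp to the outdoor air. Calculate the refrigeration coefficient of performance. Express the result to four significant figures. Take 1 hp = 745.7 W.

2.060

The first law gives Q̇_H = Q̇_C + Ẇ, so the three rates are Q̇_C = 4.100, Q̇_H = 6.090, Ẇ = 1.990 hp.
COP_R = Q̇_C/Ẇ = 4.100/1.990 = 2.060.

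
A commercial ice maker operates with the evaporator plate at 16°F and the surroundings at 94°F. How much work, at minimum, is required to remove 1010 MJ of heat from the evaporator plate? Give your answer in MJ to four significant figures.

165.6 MJ

In absolute terms T_C = 264.26 K and T_H = 307.59 K, so ΔT = 43.33 K.
The reversible limit is COP_R = T_C/ΔT = 6.098, so W_min = Q_C/COP = Q_C·ΔT/T_C.
W_min = 1010 × 43.33/264.26 = 165.6 MJ.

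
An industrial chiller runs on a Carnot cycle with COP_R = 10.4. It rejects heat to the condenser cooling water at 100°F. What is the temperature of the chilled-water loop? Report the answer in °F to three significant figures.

For a Carnot refrigerator COP_R = T_C/(T_H − T_C), so T_C = COP·T_H/(1 + COP).
With T_H = 310.93 K, T_C = 10.4 × 310.93/11.40 = 283.65 K.
Converting, 283.65 K = 50.91°F.

50.9 °F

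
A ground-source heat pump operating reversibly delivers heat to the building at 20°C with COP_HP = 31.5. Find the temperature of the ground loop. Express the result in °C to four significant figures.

COP_HP = T_H/(T_H − T_C) gives T_H − T_C = T_H/COP.
With T_H = 293.15 K, T_C = 293.15 × (1 − 1/31.5) = 283.84 K.
Converting, 283.84 K = 10.69°C.

10.69 °C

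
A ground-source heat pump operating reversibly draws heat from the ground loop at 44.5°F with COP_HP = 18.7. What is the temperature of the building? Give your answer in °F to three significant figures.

73.0 °F

COP_HP = T_H/(T_H − T_C) rearranges to T_H = COP·T_C/(COP − 1).
With T_C = 280.09 K, T_H = 18.7 × 280.09/17.70 = 295.92 K.
Converting, 295.92 K = 72.98°F.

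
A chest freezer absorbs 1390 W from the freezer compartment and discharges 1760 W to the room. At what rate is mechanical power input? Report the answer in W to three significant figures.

For a cyclic device the first law requires Q̇_H = Q̇_C + Ẇ.
Ẇ = Q̇_H − Q̇_C = 370.0 W.

370 W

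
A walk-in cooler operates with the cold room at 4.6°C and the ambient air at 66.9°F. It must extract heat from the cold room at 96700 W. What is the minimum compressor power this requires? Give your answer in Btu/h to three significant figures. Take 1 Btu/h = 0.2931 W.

In absolute terms T_C = 277.75 K and T_H = 292.54 K, so ΔT = 14.79 K.
COP_Carnot = T_C/ΔT = 277.75/14.79 = 18.78.
Ẇ_min = Q̇/COP_Carnot = 96700/18.78 = 5149 W = 17570 Btu/h.

17600 Btu/h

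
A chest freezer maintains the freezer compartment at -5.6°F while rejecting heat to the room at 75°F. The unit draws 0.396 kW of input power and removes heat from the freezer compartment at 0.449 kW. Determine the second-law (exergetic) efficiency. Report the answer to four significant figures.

COP_actual = Q̇_C/Ẇ = 0.4490/0.3960 = 1.134.
In absolute terms T_C = 252.26 K and T_H = 297.04 K, so ΔT = 44.78 K.
COP_Carnot = T_C/ΔT = 252.26/44.78 = 5.634.
η_II = COP_actual/COP_Carnot = 1.134/5.634 = 0.2013.

0.2013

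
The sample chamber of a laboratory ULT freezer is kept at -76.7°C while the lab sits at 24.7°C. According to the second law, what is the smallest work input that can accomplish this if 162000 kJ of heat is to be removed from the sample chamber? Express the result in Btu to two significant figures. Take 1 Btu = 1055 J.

In absolute terms T_C = 196.45 K and T_H = 297.85 K, so ΔT = 101.4 K.
The reversible limit is COP_R = T_C/ΔT = 1.937, so W_min = Q_C/COP = Q_C·ΔT/T_C.
W_min = 162000 × 101.4/196.45 = 83620 kJ = 79260 Btu.

79000 Btu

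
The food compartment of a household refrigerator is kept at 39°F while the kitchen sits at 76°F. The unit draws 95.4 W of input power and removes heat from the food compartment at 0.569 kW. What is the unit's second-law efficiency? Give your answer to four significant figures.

Converting, Q̇_C = 0.5690 kW = 569.0 W, so COP_actual = Q̇_C/Ẇ = 569.0/95.40 = 5.964.
In absolute terms T_C = 277.04 K and T_H = 297.59 K, so ΔT = 20.56 K.
COP_Carnot = T_C/ΔT = 277.04/20.56 = 13.48.
η_II = COP_actual/COP_Carnot = 5.964/13.48 = 0.4425.

0.4425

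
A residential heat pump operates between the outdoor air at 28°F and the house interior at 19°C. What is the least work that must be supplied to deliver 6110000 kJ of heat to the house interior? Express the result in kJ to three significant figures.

444000 kJ

In absolute terms T_C = 270.93 K and T_H = 292.15 K, so ΔT = 21.22 K.
The reversible limit is COP_HP = T_H/ΔT = 13.77, so W_min = Q_H/COP = Q_H·ΔT/T_H.
W_min = 6110000 × 21.22/292.15 = 443800 kJ.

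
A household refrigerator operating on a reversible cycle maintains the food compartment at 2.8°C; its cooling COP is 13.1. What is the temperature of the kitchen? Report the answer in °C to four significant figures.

23.86 °C

COP_R = T_C/(T_H − T_C) gives T_H − T_C = T_C/COP.
With T_C = 275.95 K, T_H = 275.95 × (1 + 1/13.1) = 297.01 K.
Converting, 297.01 K = 23.86°C.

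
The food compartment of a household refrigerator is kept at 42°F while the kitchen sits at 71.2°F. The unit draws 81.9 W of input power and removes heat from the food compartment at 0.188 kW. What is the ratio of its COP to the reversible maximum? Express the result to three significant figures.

0.134

Converting, Q̇_C = 0.1880 kW = 188.0 W, so COP_actual = Q̇_C/Ẇ = 188.0/81.90 = 2.295.
In absolute terms T_C = 278.71 K and T_H = 294.93 K, so ΔT = 16.22 K.
COP_Carnot = T_C/ΔT = 278.71/16.22 = 17.18.
η_II = COP_actual/COP_Carnot = 2.295/17.18 = 0.1336.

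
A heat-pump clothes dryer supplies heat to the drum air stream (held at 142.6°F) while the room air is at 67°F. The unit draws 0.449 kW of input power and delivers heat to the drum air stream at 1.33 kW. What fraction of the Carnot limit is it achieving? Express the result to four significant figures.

0.3718

COP_actual = Q̇_H/Ẇ = 1.330/0.4490 = 2.962.
In absolute terms T_C = 292.59 K and T_H = 334.59 K, so ΔT = 42.00 K.
COP_Carnot = T_H/ΔT = 334.59/42.00 = 7.967.
η_II = COP_actual/COP_Carnot = 2.962/7.967 = 0.3718.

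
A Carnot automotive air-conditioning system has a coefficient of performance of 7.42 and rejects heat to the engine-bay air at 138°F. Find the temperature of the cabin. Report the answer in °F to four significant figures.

67.02 °F

For a Carnot refrigerator COP_R = T_C/(T_H − T_C), so T_C = COP·T_H/(1 + COP).
With T_H = 332.04 K, T_C = 7.42 × 332.04/8.420 = 292.60 K.
Converting, 292.60 K = 67.02°F.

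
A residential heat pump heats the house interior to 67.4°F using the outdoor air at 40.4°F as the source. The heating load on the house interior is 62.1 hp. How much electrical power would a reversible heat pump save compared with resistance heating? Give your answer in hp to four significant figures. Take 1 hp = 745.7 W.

58.92 hp

In absolute terms T_C = 277.82 K and T_H = 292.82 K, so ΔT = 15.00 K.
COP_Carnot = T_H/ΔT = 292.82/15.00 = 19.52.
Resistance heating needs Ẇ_res = Q̇_H = 62.10 hp; the reversible heat pump needs only Ẇ_hp = Q̇_H/COP = 3.181 hp.
Saving = 62.10 − 3.181 = 58.92 hp.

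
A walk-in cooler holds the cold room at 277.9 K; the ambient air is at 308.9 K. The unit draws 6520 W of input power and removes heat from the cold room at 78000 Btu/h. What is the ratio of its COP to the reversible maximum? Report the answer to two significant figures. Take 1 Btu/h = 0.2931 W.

Converting, Q̇_C = 78000 Btu/h = 22860 W, so COP_actual = Q̇_C/Ẇ = 22860/6520 = 3.506.
The reservoir spacing is ΔT = 308.9 − 277.9 = 31.00 K.
COP_Carnot = T_C/ΔT = 277.90/31.00 = 8.965.
η_II = COP_actual/COP_Carnot = 3.506/8.965 = 0.3911.

0.39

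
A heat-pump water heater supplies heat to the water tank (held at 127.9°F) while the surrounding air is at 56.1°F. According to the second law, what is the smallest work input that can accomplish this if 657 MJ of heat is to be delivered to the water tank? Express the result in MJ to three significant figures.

80.3 MJ

In absolute terms T_C = 286.54 K and T_H = 326.43 K, so ΔT = 39.89 K.
The reversible limit is COP_HP = T_H/ΔT = 8.183, so W_min = Q_H/COP = Q_H·ΔT/T_H.
W_min = 657.0 × 39.89/326.43 = 80.28 MJ.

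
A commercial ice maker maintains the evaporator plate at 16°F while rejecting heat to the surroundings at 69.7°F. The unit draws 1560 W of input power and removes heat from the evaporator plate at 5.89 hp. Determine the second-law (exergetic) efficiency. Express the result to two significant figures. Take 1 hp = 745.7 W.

Converting, Q̇_C = 5.890 hp = 4392 W, so COP_actual = Q̇_C/Ẇ = 4392/1560 = 2.815.
In absolute terms T_C = 264.26 K and T_H = 294.09 K, so ΔT = 29.83 K.
COP_Carnot = T_C/ΔT = 264.26/29.83 = 8.858.
η_II = COP_actual/COP_Carnot = 2.815/8.858 = 0.3179.

0.32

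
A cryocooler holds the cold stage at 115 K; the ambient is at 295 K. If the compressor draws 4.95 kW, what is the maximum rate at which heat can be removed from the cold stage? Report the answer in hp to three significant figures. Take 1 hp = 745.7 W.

The reservoir spacing is ΔT = 295 − 115 = 180.0 K.
COP_Carnot = T_C/ΔT = 115.00/180.0 = 0.6389.
Q̇_max = COP_Carnot × Ẇ = 0.6389 × 4.950 kW = 3.163 kW = 4.241 hp.

4.24 hp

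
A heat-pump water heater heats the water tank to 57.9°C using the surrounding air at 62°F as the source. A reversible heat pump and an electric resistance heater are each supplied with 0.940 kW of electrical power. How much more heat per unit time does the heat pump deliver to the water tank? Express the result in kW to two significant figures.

In absolute terms T_C = 289.82 K and T_H = 331.05 K, so ΔT = 41.23 K.
COP_Carnot = T_H/ΔT = 331.05/41.23 = 8.029.
The heat pump delivers Q̇_H = COP × Ẇ = 7.547 kW; the resistance heater delivers Ẇ = 0.9400 kW.
Extra = (COP − 1)·Ẇ = 6.607 kW.

6.6 kW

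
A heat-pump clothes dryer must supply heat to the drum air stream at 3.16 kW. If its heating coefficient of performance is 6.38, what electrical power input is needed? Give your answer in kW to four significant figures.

Ẇ = Q̇_H/COP_HP = 3.160/6.38 = 0.4953 kW.

0.4953 kW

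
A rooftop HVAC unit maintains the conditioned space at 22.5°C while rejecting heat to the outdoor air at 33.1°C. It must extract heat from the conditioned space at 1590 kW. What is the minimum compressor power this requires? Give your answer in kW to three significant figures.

In absolute terms T_C = 295.65 K and T_H = 306.25 K, so ΔT = 10.60 K.
COP_Carnot = T_C/ΔT = 295.65/10.60 = 27.89.
Ẇ_min = Q̇/COP_Carnot = 1590/27.89 = 57.01 kW.

57.0 kW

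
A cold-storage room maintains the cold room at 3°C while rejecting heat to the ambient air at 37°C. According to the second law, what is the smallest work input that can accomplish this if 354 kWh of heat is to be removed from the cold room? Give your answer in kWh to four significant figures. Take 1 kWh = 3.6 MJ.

43.59 kWh

In absolute terms T_C = 276.15 K and T_H = 310.15 K, so ΔT = 34.00 K.
The reversible limit is COP_R = T_C/ΔT = 8.122, so W_min = Q_C/COP = Q_C·ΔT/T_C.
W_min = 354.0 × 34.00/276.15 = 43.59 kWh.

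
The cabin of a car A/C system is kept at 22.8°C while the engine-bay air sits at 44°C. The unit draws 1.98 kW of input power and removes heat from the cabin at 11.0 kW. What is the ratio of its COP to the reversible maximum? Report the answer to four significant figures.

0.3980

COP_actual = Q̇_C/Ẇ = 11.00/1.980 = 5.556.
In absolute terms T_C = 295.95 K and T_H = 317.15 K, so ΔT = 21.20 K.
COP_Carnot = T_C/ΔT = 295.95/21.20 = 13.96.
η_II = COP_actual/COP_Carnot = 5.556/13.96 = 0.3980.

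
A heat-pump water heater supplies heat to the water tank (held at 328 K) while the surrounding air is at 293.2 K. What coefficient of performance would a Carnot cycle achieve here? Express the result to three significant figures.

The reservoir spacing is ΔT = 328 − 293.2 = 34.80 K.
For a reversible cycle, COP_Carnot = T_H/ΔT = 328.00/34.80 = 9.425.

9.43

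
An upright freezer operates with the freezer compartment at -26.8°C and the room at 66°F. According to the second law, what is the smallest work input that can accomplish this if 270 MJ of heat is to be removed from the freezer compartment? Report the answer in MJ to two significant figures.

In absolute terms T_C = 246.35 K and T_H = 292.04 K, so ΔT = 45.69 K.
The reversible limit is COP_R = T_C/ΔT = 5.392, so W_min = Q_C/COP = Q_C·ΔT/T_C.
W_min = 270.0 × 45.69/246.35 = 50.08 MJ.

50 MJ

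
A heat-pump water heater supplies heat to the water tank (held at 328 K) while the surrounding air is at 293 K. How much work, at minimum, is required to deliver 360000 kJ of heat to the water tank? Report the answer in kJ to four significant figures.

The reservoir spacing is ΔT = 328 − 293 = 35.00 K.
The reversible limit is COP_HP = T_H/ΔT = 9.371, so W_min = Q_H/COP = Q_H·ΔT/T_H.
W_min = 360000 × 35.00/328.00 = 38410 kJ.

38410 kJ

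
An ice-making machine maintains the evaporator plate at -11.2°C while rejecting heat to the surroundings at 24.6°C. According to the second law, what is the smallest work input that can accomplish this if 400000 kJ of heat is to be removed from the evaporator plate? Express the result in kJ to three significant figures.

In absolute terms T_C = 261.95 K and T_H = 297.75 K, so ΔT = 35.80 K.
The reversible limit is COP_R = T_C/ΔT = 7.317, so W_min = Q_C/COP = Q_C·ΔT/T_C.
W_min = 400000 × 35.80/261.95 = 54670 kJ.

54700 kJ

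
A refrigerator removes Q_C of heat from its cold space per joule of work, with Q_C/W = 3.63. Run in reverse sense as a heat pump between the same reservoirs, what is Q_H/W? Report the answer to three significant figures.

The first law on one cycle gives Q_H = Q_C + W, so Q_H/W = Q_C/W + 1.
COP_HP = COP_R + 1 = 3.63 + 1 = 4.63.

4.63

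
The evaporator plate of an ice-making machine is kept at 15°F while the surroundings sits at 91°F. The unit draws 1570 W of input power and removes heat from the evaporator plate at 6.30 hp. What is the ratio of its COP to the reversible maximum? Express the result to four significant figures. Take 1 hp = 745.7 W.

0.4791

Converting, Q̇_C = 6.300 hp = 4698 W, so COP_actual = Q̇_C/Ẇ = 4698/1570 = 2.992.
In absolute terms T_C = 263.71 K and T_H = 305.93 K, so ΔT = 42.22 K.
COP_Carnot = T_C/ΔT = 263.71/42.22 = 6.246.
η_II = COP_actual/COP_Carnot = 2.992/6.246 = 0.4791.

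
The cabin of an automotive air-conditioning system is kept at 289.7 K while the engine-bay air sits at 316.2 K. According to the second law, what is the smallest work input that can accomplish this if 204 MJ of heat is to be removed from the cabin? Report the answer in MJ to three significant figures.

18.7 MJ

The reservoir spacing is ΔT = 316.2 − 289.7 = 26.50 K.
The reversible limit is COP_R = T_C/ΔT = 10.93, so W_min = Q_C/COP = Q_C·ΔT/T_C.
W_min = 204.0 × 26.50/289.70 = 18.66 MJ.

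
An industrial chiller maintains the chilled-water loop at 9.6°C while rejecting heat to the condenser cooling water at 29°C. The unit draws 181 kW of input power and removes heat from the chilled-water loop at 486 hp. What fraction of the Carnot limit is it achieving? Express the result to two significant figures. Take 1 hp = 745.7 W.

0.14

Converting, Q̇_C = 486.0 hp = 362.4 kW, so COP_actual = Q̇_C/Ẇ = 362.4/181.0 = 2.002.
In absolute terms T_C = 282.75 K and T_H = 302.15 K, so ΔT = 19.40 K.
COP_Carnot = T_C/ΔT = 282.75/19.40 = 14.57.
η_II = COP_actual/COP_Carnot = 2.002/14.57 = 0.1374.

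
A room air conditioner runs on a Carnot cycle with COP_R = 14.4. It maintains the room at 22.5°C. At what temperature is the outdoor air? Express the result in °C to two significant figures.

43 °C

COP_R = T_C/(T_H − T_C) gives T_H − T_C = T_C/COP.
With T_C = 295.65 K, T_H = 295.65 × (1 + 1/14.4) = 316.18 K.
Converting, 316.18 K = 43.03°C.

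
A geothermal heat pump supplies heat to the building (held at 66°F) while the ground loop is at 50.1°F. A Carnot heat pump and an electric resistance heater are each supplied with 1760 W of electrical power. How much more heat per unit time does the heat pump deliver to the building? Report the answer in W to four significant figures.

In absolute terms T_C = 283.21 K and T_H = 292.04 K, so ΔT = 8.833 K.
COP_Carnot = T_H/ΔT = 292.04/8.833 = 33.06.
The heat pump delivers Q̇_H = COP × Ẇ = 58190 W; the resistance heater delivers Ẇ = 1760 W.
Extra = (COP − 1)·Ẇ = 56430 W.

56430 W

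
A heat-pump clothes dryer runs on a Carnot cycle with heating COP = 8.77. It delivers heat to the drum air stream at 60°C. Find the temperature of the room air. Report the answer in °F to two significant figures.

72 °F

COP_HP = T_H/(T_H − T_C) gives T_H − T_C = T_H/COP.
With T_H = 333.15 K, T_C = 333.15 × (1 − 1/8.77) = 295.16 K.
Converting, 295.16 K = 71.62°F.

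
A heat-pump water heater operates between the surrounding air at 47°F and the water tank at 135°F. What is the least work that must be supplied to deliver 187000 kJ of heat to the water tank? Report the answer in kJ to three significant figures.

27700 kJ

In absolute terms T_C = 281.48 K and T_H = 330.37 K, so ΔT = 48.89 K.
The reversible limit is COP_HP = T_H/ΔT = 6.758, so W_min = Q_H/COP = Q_H·ΔT/T_H.
W_min = 187000 × 48.89/330.37 = 27670 kJ.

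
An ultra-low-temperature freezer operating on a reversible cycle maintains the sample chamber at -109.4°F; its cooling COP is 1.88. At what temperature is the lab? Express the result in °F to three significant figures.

76.9 °F

COP_R = T_C/(T_H − T_C) gives T_H − T_C = T_C/COP.
With T_C = 194.59 K, T_H = 194.59 × (1 + 1/1.88) = 298.10 K.
Converting, 298.10 K = 76.91°F.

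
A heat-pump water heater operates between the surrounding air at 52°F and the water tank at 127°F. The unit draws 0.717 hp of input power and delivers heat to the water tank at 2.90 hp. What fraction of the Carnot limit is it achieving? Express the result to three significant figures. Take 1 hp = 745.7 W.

COP_actual = Q̇_H/Ẇ = 2.900/0.7170 = 4.045.
In absolute terms T_C = 284.26 K and T_H = 325.93 K, so ΔT = 41.67 K.
COP_Carnot = T_H/ΔT = 325.93/41.67 = 7.822.
η_II = COP_actual/COP_Carnot = 4.045/7.822 = 0.5171.

0.517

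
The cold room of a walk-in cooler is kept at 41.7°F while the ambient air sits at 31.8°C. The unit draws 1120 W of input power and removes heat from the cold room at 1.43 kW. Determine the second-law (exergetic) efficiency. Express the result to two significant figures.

0.12

Converting, Q̇_C = 1.430 kW = 1430 W, so COP_actual = Q̇_C/Ẇ = 1430/1120 = 1.277.
In absolute terms T_C = 278.54 K and T_H = 304.95 K, so ΔT = 26.41 K.
COP_Carnot = T_C/ΔT = 278.54/26.41 = 10.55.
η_II = COP_actual/COP_Carnot = 1.277/10.55 = 0.1211.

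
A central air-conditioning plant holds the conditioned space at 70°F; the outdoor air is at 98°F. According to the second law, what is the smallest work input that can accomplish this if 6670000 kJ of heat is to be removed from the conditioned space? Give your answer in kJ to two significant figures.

In absolute terms T_C = 294.26 K and T_H = 309.82 K, so ΔT = 15.56 K.
The reversible limit is COP_R = T_C/ΔT = 18.92, so W_min = Q_C/COP = Q_C·ΔT/T_C.
W_min = 6670000 × 15.56/294.26 = 352600 kJ.

350000 kJ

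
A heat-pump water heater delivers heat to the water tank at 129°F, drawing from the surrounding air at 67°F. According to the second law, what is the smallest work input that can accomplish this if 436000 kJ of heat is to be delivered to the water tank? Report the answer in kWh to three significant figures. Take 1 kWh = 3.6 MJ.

In absolute terms T_C = 292.59 K and T_H = 327.04 K, so ΔT = 34.44 K.
The reversible limit is COP_HP = T_H/ΔT = 9.495, so W_min = Q_H/COP = Q_H·ΔT/T_H.
W_min = 436000 × 34.44/327.04 = 45920 kJ = 12.76 kWh.

12.8 kWh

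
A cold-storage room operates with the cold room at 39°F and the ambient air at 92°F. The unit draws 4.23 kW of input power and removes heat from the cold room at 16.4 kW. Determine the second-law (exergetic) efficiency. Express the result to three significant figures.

COP_actual = Q̇_C/Ẇ = 16.40/4.230 = 3.877.
In absolute terms T_C = 277.04 K and T_H = 306.48 K, so ΔT = 29.44 K.
COP_Carnot = T_C/ΔT = 277.04/29.44 = 9.409.
η_II = COP_actual/COP_Carnot = 3.877/9.409 = 0.4121.

0.412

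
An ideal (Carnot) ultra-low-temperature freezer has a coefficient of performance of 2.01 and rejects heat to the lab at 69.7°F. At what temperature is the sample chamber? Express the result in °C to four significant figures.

For a Carnot refrigerator COP_R = T_C/(T_H − T_C), so T_C = COP·T_H/(1 + COP).
With T_H = 294.09 K, T_C = 2.01 × 294.09/3.010 = 196.39 K.
Converting, 196.39 K = -76.76°C.

-76.76 °C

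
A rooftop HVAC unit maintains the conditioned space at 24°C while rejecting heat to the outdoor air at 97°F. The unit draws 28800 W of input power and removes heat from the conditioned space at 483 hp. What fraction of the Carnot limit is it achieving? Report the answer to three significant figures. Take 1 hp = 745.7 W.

0.510

Converting, Q̇_C = 483.0 hp = 360200 W, so COP_actual = Q̇_C/Ẇ = 360200/28800 = 12.51.
In absolute terms T_C = 297.15 K and T_H = 309.26 K, so ΔT = 12.11 K.
COP_Carnot = T_C/ΔT = 297.15/12.11 = 24.54.
η_II = COP_actual/COP_Carnot = 12.51/24.54 = 0.5097.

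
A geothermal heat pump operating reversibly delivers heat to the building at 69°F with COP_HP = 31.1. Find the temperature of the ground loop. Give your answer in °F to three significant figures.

52.0 °F

COP_HP = T_H/(T_H − T_C) gives T_H − T_C = T_H/COP.
With T_H = 293.71 K, T_C = 293.71 × (1 − 1/31.1) = 284.26 K.
Converting, 284.26 K = 52.00°F.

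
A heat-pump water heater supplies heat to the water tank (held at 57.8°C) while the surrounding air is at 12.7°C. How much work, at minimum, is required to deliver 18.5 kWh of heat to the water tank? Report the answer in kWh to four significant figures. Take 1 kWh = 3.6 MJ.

2.521 kWh

In absolute terms T_C = 285.85 K and T_H = 330.95 K, so ΔT = 45.10 K.
The reversible limit is COP_HP = T_H/ΔT = 7.338, so W_min = Q_H/COP = Q_H·ΔT/T_H.
W_min = 18.50 × 45.10/330.95 = 2.521 kWh.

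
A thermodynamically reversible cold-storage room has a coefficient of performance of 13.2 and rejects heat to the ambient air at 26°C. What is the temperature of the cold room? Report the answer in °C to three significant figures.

4.93 °C

For a Carnot refrigerator COP_R = T_C/(T_H − T_C), so T_C = COP·T_H/(1 + COP).
With T_H = 299.15 K, T_C = 13.2 × 299.15/14.20 = 278.08 K.
Converting, 278.08 K = 4.93°C.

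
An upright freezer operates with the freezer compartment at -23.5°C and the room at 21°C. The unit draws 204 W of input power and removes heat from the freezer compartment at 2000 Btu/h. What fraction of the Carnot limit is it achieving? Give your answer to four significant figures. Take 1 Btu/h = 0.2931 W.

0.5122

Converting, Q̇_C = 2000 Btu/h = 586.2 W, so COP_actual = Q̇_C/Ẇ = 586.2/204.0 = 2.874.
In absolute terms T_C = 249.65 K and T_H = 294.15 K, so ΔT = 44.50 K.
COP_Carnot = T_C/ΔT = 249.65/44.50 = 5.610.
η_II = COP_actual/COP_Carnot = 2.874/5.610 = 0.5122.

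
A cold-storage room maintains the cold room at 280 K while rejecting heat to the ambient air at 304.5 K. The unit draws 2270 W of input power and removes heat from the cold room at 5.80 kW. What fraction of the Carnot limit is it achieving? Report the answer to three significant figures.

0.224

Converting, Q̇_C = 5.800 kW = 5800 W, so COP_actual = Q̇_C/Ẇ = 5800/2270 = 2.555.
The reservoir spacing is ΔT = 304.5 − 280 = 24.50 K.
COP_Carnot = T_C/ΔT = 280.00/24.50 = 11.43.
η_II = COP_actual/COP_Carnot = 2.555/11.43 = 0.2236.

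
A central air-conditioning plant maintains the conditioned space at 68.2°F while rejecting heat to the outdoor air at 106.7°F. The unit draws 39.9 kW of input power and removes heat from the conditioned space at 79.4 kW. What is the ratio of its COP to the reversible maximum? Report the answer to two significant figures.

0.15

COP_actual = Q̇_C/Ẇ = 79.40/39.90 = 1.990.
In absolute terms T_C = 293.26 K and T_H = 314.65 K, so ΔT = 21.39 K.
COP_Carnot = T_C/ΔT = 293.26/21.39 = 13.71.
η_II = COP_actual/COP_Carnot = 1.990/13.71 = 0.1451.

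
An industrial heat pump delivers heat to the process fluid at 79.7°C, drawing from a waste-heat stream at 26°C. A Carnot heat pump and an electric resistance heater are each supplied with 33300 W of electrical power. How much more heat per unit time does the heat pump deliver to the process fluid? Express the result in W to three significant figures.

186000 W

In absolute terms T_C = 299.15 K and T_H = 352.85 K, so ΔT = 53.70 K.
COP_Carnot = T_H/ΔT = 352.85/53.70 = 6.571.
The heat pump delivers Q̇_H = COP × Ẇ = 218800 W; the resistance heater delivers Ẇ = 33300 W.
Extra = (COP − 1)·Ẇ = 185500 W.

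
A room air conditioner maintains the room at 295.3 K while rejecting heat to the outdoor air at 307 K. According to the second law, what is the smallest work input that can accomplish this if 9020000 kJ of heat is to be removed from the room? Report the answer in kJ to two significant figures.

360000 kJ

The reservoir spacing is ΔT = 307 − 295.3 = 11.70 K.
The reversible limit is COP_R = T_C/ΔT = 25.24, so W_min = Q_C/COP = Q_C·ΔT/T_C.
W_min = 9020000 × 11.70/295.30 = 357400 kJ.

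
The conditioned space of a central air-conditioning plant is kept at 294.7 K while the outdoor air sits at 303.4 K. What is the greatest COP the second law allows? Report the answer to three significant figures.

33.9

The reservoir spacing is ΔT = 303.4 − 294.7 = 8.700 K.
For a reversible cycle, COP_Carnot = T_C/ΔT = 294.70/8.700 = 33.87.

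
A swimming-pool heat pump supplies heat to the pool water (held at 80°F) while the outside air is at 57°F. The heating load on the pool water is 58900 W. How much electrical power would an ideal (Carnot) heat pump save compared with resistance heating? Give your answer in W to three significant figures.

56400 W

In absolute terms T_C = 287.04 K and T_H = 299.82 K, so ΔT = 12.78 K.
COP_Carnot = T_H/ΔT = 299.82/12.78 = 23.46.
Resistance heating needs Ẇ_res = Q̇_H = 58900 W; the reversible heat pump needs only Ẇ_hp = Q̇_H/COP = 2510 W.
Saving = 58900 − 2510 = 56390 W.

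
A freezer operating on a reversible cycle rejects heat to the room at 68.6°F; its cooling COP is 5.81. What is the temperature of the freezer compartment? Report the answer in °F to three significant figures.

-8.97 °F

For a Carnot refrigerator COP_R = T_C/(T_H − T_C), so T_C = COP·T_H/(1 + COP).
With T_H = 293.48 K, T_C = 5.81 × 293.48/6.810 = 250.39 K.
Converting, 250.39 K = -8.97°F.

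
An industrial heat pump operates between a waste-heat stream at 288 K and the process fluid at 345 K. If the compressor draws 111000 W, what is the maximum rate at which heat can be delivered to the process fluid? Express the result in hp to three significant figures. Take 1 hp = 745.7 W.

The reservoir spacing is ΔT = 345 − 288 = 57.00 K.
COP_Carnot = T_H/ΔT = 345.00/57.00 = 6.053.
Q̇_max = COP_Carnot × Ẇ = 6.053 × 111000 W = 671800 W = 901.0 hp.

901 hp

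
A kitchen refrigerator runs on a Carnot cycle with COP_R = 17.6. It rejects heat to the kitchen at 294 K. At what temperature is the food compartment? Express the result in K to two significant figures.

280 K

For a Carnot refrigerator COP_R = T_C/(T_H − T_C), so T_C = COP·T_H/(1 + COP).
With T_H = 294.00 K, T_C = 17.6 × 294.00/18.60 = 278.19 K.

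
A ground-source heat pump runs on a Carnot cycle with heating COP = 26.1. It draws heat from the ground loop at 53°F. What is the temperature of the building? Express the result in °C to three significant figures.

23.0 °C

COP_HP = T_H/(T_H − T_C) rearranges to T_H = COP·T_C/(COP − 1).
With T_C = 284.82 K, T_H = 26.1 × 284.82/25.10 = 296.16 K.
Converting, 296.16 K = 23.01°C.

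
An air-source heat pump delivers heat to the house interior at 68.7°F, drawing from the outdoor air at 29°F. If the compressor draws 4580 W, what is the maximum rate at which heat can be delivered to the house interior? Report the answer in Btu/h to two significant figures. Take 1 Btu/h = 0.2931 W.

In absolute terms T_C = 271.48 K and T_H = 293.54 K, so ΔT = 22.06 K.
COP_Carnot = T_H/ΔT = 293.54/22.06 = 13.31.
Q̇_max = COP_Carnot × Ẇ = 13.31 × 4580 W = 60960 W = 208000 Btu/h.

210000 Btu/h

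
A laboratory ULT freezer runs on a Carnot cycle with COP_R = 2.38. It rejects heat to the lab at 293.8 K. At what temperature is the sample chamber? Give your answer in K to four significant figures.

For a Carnot refrigerator COP_R = T_C/(T_H − T_C), so T_C = COP·T_H/(1 + COP).
With T_H = 293.80 K, T_C = 2.38 × 293.80/3.380 = 206.88 K.

206.9 K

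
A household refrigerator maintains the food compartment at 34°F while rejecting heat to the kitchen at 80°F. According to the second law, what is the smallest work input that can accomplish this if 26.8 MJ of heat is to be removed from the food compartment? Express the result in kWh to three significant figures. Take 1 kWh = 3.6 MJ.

In absolute terms T_C = 274.26 K and T_H = 299.82 K, so ΔT = 25.56 K.
The reversible limit is COP_R = T_C/ΔT = 10.73, so W_min = Q_C/COP = Q_C·ΔT/T_C.
W_min = 26.80 × 25.56/274.26 = 2.497 MJ = 0.6937 kWh.

0.694 kWh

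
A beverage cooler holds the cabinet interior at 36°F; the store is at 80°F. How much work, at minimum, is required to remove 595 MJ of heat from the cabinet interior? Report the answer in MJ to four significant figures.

In absolute terms T_C = 275.37 K and T_H = 299.82 K, so ΔT = 24.44 K.
The reversible limit is COP_R = T_C/ΔT = 11.27, so W_min = Q_C/COP = Q_C·ΔT/T_C.
W_min = 595.0 × 24.44/275.37 = 52.82 MJ.

52.82 MJ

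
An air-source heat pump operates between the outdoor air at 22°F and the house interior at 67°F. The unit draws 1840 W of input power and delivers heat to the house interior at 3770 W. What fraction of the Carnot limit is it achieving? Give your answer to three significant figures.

0.175

COP_actual = Q̇_H/Ẇ = 3770/1840 = 2.049.
In absolute terms T_C = 267.59 K and T_H = 292.59 K, so ΔT = 25.00 K.
COP_Carnot = T_H/ΔT = 292.59/25.00 = 11.70.
η_II = COP_actual/COP_Carnot = 2.049/11.70 = 0.1751.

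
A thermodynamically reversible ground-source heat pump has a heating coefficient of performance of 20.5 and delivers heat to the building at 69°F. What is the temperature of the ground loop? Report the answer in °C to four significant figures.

COP_HP = T_H/(T_H − T_C) gives T_H − T_C = T_H/COP.
With T_H = 293.71 K, T_C = 293.71 × (1 − 1/20.5) = 279.38 K.
Converting, 279.38 K = 6.23°C.

6.228 °C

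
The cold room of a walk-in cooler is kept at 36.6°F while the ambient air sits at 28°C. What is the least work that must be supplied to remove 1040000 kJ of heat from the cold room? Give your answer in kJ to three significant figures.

In absolute terms T_C = 275.71 K and T_H = 301.15 K, so ΔT = 25.44 K.
The reversible limit is COP_R = T_C/ΔT = 10.84, so W_min = Q_C/COP = Q_C·ΔT/T_C.
W_min = 1040000 × 25.44/275.71 = 95980 kJ.

96000 kJ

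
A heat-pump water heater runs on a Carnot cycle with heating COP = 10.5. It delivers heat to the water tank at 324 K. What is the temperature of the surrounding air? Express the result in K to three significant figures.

COP_HP = T_H/(T_H − T_C) gives T_H − T_C = T_H/COP.
With T_H = 324.00 K, T_C = 324.00 × (1 − 1/10.5) = 293.14 K.

293 K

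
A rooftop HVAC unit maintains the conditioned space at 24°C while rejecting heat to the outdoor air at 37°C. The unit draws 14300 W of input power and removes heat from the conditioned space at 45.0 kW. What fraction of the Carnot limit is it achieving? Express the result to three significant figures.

Converting, Q̇_C = 45.00 kW = 45000 W, so COP_actual = Q̇_C/Ẇ = 45000/14300 = 3.147.
In absolute terms T_C = 297.15 K and T_H = 310.15 K, so ΔT = 13.00 K.
COP_Carnot = T_C/ΔT = 297.15/13.00 = 22.86.
η_II = COP_actual/COP_Carnot = 3.147/22.86 = 0.1377.

0.138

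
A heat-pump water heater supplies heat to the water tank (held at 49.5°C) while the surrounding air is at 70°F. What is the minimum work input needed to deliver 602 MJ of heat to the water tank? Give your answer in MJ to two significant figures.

In absolute terms T_C = 294.26 K and T_H = 322.65 K, so ΔT = 28.39 K.
The reversible limit is COP_HP = T_H/ΔT = 11.37, so W_min = Q_H/COP = Q_H·ΔT/T_H.
W_min = 602.0 × 28.39/322.65 = 52.97 MJ.

53 MJ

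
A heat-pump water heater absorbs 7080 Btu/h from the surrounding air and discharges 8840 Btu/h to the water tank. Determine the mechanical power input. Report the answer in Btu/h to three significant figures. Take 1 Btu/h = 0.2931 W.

1760 Btu/h

For a cyclic device the first law requires Q̇_H = Q̇_C + Ẇ.
Ẇ = Q̇_H − Q̇_C = 1760 Btu/h.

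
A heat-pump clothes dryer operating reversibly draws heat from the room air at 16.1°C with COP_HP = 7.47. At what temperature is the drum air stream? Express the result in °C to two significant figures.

61 °C

COP_HP = T_H/(T_H − T_C) rearranges to T_H = COP·T_C/(COP − 1).
With T_C = 289.25 K, T_H = 7.47 × 289.25/6.470 = 333.96 K.
Converting, 333.96 K = 60.81°C.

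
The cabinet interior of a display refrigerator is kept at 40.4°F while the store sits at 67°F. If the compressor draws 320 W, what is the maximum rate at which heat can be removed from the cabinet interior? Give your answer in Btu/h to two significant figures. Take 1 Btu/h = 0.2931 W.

21000 Btu/h

In absolute terms T_C = 277.82 K and T_H = 292.59 K, so ΔT = 14.78 K.
COP_Carnot = T_C/ΔT = 277.82/14.78 = 18.80.
Q̇_max = COP_Carnot × Ẇ = 18.80 × 320.0 W = 6016 W = 20530 Btu/h.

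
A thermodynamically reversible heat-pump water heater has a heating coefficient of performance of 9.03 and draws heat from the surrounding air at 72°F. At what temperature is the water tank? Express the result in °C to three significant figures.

59.0 °C

COP_HP = T_H/(T_H − T_C) rearranges to T_H = COP·T_C/(COP − 1).
With T_C = 295.37 K, T_H = 9.03 × 295.37/8.030 = 332.16 K.
Converting, 332.16 K = 59.01°C.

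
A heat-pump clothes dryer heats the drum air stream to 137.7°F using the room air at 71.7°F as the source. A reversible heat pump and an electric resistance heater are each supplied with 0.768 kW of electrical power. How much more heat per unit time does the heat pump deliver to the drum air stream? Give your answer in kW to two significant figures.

In absolute terms T_C = 295.21 K and T_H = 331.87 K, so ΔT = 36.67 K.
COP_Carnot = T_H/ΔT = 331.87/36.67 = 9.051.
The heat pump delivers Q̇_H = COP × Ẇ = 6.951 kW; the resistance heater delivers Ẇ = 0.7680 kW.
Extra = (COP − 1)·Ẇ = 6.183 kW.

6.2 kW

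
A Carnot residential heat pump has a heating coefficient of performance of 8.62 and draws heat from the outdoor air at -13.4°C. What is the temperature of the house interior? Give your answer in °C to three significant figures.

20.7 °C

COP_HP = T_H/(T_H − T_C) rearranges to T_H = COP·T_C/(COP − 1).
With T_C = 259.75 K, T_H = 8.62 × 259.75/7.620 = 293.84 K.
Converting, 293.84 K = 20.69°C.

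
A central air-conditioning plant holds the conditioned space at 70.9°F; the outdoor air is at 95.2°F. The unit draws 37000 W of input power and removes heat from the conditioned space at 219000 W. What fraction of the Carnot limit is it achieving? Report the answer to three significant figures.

0.271

COP_actual = Q̇_C/Ẇ = 219000/37000 = 5.919.
In absolute terms T_C = 294.76 K and T_H = 308.26 K, so ΔT = 13.50 K.
COP_Carnot = T_C/ΔT = 294.76/13.50 = 21.83.
η_II = COP_actual/COP_Carnot = 5.919/21.83 = 0.2711.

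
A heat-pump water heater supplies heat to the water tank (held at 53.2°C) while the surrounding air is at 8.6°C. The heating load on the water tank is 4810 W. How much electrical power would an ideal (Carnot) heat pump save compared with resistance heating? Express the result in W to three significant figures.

4150 W

In absolute terms T_C = 281.75 K and T_H = 326.35 K, so ΔT = 44.60 K.
COP_Carnot = T_H/ΔT = 326.35/44.60 = 7.317.
Resistance heating needs Ẇ_res = Q̇_H = 4810 W; the reversible heat pump needs only Ẇ_hp = Q̇_H/COP = 657.3 W.
Saving = 4810 − 657.3 = 4153 W.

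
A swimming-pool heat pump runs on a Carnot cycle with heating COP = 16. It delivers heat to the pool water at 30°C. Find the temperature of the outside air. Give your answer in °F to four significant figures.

51.90 °F

COP_HP = T_H/(T_H − T_C) gives T_H − T_C = T_H/COP.
With T_H = 303.15 K, T_C = 303.15 × (1 − 1/16) = 284.20 K.
Converting, 284.20 K = 51.90°F.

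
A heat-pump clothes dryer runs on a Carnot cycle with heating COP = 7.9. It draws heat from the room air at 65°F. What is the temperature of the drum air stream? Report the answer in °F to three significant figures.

COP_HP = T_H/(T_H − T_C) rearranges to T_H = COP·T_C/(COP − 1).
With T_C = 291.48 K, T_H = 7.9 × 291.48/6.900 = 333.73 K.
Converting, 333.73 K = 141.04°F.

141 °F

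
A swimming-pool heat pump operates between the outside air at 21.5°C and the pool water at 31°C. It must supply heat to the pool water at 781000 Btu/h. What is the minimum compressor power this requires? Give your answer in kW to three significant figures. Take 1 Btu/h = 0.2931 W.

7.15 kW

In absolute terms T_C = 294.65 K and T_H = 304.15 K, so ΔT = 9.500 K.
COP_Carnot = T_H/ΔT = 304.15/9.500 = 32.02.
Ẇ_min = Q̇/COP_Carnot = 781000/32.02 = 24390 Btu/h = 7.150 kW.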